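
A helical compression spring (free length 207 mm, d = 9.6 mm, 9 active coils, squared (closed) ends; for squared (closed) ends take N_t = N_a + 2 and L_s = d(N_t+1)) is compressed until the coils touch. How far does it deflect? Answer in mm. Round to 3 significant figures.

N_t = 11; L_s = 9.6·12 = 115.2 mm
δ_solid = L₀ − L_s = 207 − 115.2 = 91.8 mm

91.8 mm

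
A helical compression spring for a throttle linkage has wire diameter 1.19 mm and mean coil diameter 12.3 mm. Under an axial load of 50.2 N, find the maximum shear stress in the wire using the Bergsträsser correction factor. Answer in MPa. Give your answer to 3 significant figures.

Spring index C = D/d = 12.3/1.19 = 10.3361
K_B = (4C+2)/(4C−3) = 43.345/38.345 = 1.1304
τ₀ = 8FD/(πd³) = 8·50.2·12.3/(π·1.19³) = 4939.68/5.2941 = 933.06 MPa
τ_max = K·τ₀ = 1.1304 × 933.06 = 1054.7 MPa

1050 MPa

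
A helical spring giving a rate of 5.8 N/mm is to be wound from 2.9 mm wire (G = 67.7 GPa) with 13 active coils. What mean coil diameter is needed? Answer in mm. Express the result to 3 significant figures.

D = (Gd⁴/(8N_a·k))^(1/3) = (67.7×10³·2.9⁴/(8·13·5.8))^(1/3)
  = (7938.15)^(1/3) = 19.9483 mm

19.9 mm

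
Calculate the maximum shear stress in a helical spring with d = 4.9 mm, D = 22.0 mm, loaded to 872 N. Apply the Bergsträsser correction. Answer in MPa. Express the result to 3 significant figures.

Spring index C = D/d = 22.0/4.9 = 4.4898
K_B = (4C+2)/(4C−3) = 19.959/14.959 = 1.3342
τ₀ = 8FD/(πd³) = 8·872·22.0/(π·4.9³) = 153472/369.61 = 415.23 MPa
τ_max = K·τ₀ = 1.3342 × 415.23 = 554.02 MPa

554 MPa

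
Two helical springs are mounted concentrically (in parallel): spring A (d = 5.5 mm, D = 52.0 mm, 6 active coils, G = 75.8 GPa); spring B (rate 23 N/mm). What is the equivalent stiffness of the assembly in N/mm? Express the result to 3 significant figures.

33.3 N/mm

k_A = Gd⁴/(8D³N_a) = (75.8×10³)(5.5⁴)/(8·52.0³·6) = 10.277 N/mm
Parallel: k_eq = 10.277 + 23 = 33.277 N/mm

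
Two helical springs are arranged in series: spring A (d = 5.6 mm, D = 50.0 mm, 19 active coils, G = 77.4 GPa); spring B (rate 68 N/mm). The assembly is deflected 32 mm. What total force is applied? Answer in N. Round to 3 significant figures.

121 N

k_A = Gd⁴/(8D³N_a) = (77.4×10³)(5.6⁴)/(8·50.0³·19) = 4.0063 N/mm
Series: 1/k_eq = 1/4.0063 + 1/68 = 0.26432; k_eq = 3.7834 N/mm
F = k_eq·δ = 3.7834·32 = 121.07 N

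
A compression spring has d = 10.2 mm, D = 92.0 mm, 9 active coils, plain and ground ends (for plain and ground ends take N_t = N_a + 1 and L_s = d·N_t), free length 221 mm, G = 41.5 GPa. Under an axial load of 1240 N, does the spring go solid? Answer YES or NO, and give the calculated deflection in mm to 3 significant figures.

k = Gd⁴/(8D³N_a) = (41.5×10³)(10.2⁴)/(8·92.0³·9) = 8.0122 N/mm
N_t = 10; L_s = 10.2·10 = 102 mm; δ_solid = L₀ − L_s = 221 − 102 = 119 mm
δ = F/k = 1240/8.0122 = 154.76 mm
δ ≥ δ_solid → spring goes solid

YES, δ = 155 mm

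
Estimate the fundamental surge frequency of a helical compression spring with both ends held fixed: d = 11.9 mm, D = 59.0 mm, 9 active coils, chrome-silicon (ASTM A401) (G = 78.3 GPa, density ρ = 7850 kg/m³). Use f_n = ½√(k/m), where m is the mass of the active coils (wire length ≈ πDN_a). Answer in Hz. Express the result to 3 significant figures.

k = Gd⁴/(8D³N_a) = (78.3×10³)(11.9⁴)/(8·59.0³·9) = 106.18 N/mm = 1.0618e+05 N/m
Wire length L = πDN_a = π·59.0·9 = 1668.2 mm
m = ρ·(πd²/4)·L = 7850 × 111.22×10⁻⁶ m² × 1.6682 m = 1.4565 kg
f_n = ½√(k/m) = 0.5·√(1.0618e+05/1.4565) = 0.5·√(72906) = 135.01 Hz

135 Hz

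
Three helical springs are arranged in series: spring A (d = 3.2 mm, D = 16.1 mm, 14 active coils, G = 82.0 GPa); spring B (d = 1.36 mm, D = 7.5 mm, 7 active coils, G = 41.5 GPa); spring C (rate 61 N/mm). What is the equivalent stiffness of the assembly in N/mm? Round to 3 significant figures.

4.22 N/mm

k_A = Gd⁴/(8D³N_a) = (82.0×10³)(3.2⁴)/(8·16.1³·14) = 18.396 N/mm
k_B = Gd⁴/(8D³N_a) = (41.5×10³)(1.36⁴)/(8·7.5³·7) = 6.0094 N/mm
Series: 1/k_eq = 1/18.396 + 1/6.0094 + 1/61 = 0.23716; k_eq = 4.2166 N/mm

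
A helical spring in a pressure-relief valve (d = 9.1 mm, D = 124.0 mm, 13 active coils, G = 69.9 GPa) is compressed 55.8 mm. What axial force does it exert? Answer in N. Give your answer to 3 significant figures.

135 N

k = Gd⁴/(8D³N_a) = (69.9×10³)(9.1⁴)/(8·124.0³·13) = 2.4174 N/mm
F = k·δ = 2.4174 × 55.8 = 134.89 N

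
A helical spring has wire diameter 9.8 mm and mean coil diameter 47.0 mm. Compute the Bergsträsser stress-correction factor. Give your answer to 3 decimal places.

C = D/d = 47.0/9.8 = 4.7959
K_B = (4C+2)/(4C−3) = 21.184/16.184 = 1.3090

1.309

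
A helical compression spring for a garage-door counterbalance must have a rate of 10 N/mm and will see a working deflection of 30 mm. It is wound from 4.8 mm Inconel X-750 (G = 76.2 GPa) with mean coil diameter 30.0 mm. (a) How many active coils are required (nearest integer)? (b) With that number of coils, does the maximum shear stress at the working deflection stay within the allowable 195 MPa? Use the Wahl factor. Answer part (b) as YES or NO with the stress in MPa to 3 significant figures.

(a) 19 coils; (b) NO, τ_max = 254 MPa

N_a = Gd⁴/(8D³k) = (76.2×10³)(4.8⁴)/(8·30.0³·10) = 18.73 → N_a = 19
Actual rate k = Gd⁴/(8D³·19) = 9.8563 N/mm
Working load F = kδ = 9.8563·30 = 295.69 N
C = 30.0/4.8 = 6.2500; K_W = (4C−1)/(4C−4)+0.615/C = 1.2413
τ_max = K_W·8FD/(πd³) = 1.2413·204.25 = 253.53 MPa
τ_max > 195 MPa → exceeds allowable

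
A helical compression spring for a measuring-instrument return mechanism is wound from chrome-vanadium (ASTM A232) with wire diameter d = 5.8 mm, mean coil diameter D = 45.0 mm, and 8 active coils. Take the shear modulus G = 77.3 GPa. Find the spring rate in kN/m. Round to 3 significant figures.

15.0 kN/m

k = Gd⁴/(8D³N_a) = (77.3×10³ × 5.8⁴) / (8 × 45.0³ × 8)
  = 8.74765e+07 / 5.832e+06 = 14.999 N/mm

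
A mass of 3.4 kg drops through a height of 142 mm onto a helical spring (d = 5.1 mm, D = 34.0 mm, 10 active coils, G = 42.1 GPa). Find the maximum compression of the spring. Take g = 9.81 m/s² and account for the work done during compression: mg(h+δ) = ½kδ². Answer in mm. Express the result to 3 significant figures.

36.2 mm

k = Gd⁴/(8D³N_a) = (42.1×10³)(5.1⁴)/(8·34.0³·10) = 9.0581 N/mm
W = mg = 3.4 × 9.81 = 33.354 N
½kδ² − Wδ − Wh = 0 → δ = (W + √(W² + 2kWh))/k
δ = (33.354 + √(1112.5 + 85803))/9.0581 = (33.354 + 294.81)/9.0581 = 36.229 mm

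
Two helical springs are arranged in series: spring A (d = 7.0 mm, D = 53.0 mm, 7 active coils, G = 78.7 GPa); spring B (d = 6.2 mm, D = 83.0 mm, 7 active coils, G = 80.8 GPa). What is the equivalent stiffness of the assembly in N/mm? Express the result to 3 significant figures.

k_A = Gd⁴/(8D³N_a) = (78.7×10³)(7.0⁴)/(8·53.0³·7) = 22.665 N/mm
k_B = Gd⁴/(8D³N_a) = (80.8×10³)(6.2⁴)/(8·83.0³·7) = 3.7287 N/mm
Series: 1/k_eq = 1/22.665 + 1/3.7287 = 0.31231; k_eq = 3.2019 N/mm

3.20 N/mm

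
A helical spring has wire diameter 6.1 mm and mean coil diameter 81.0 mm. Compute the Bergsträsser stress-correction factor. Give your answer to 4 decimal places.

C = D/d = 81.0/6.1 = 13.2787
K_B = (4C+2)/(4C−3) = 55.115/50.115 = 1.0998

1.0998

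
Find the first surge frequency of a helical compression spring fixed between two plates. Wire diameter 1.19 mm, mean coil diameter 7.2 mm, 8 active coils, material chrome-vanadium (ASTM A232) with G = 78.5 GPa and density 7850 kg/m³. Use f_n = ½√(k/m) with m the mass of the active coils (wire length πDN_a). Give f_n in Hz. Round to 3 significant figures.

k = Gd⁴/(8D³N_a) = (78.5×10³)(1.19⁴)/(8·7.2³·8) = 6.5899 N/mm = 6589.9 N/m
Wire length L = πDN_a = π·7.2·8 = 180.96 mm
m = ρ·(πd²/4)·L = 7850 × 1.1122×10⁻⁶ m² × 0.18096 m = 0.0015799 kg
f_n = ½√(k/m) = 0.5·√(6589.9/0.0015799) = 0.5·√(4.1711e+06) = 1021.2 Hz

1020 Hz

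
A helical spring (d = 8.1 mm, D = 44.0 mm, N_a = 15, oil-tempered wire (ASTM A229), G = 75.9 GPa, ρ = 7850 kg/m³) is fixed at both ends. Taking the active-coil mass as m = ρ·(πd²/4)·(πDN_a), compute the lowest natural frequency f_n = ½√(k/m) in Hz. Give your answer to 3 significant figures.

k = Gd⁴/(8D³N_a) = (75.9×10³)(8.1⁴)/(8·44.0³·15) = 31.963 N/mm = 31963 N/m
Wire length L = πDN_a = π·44.0·15 = 2073.5 mm
m = ρ·(πd²/4)·L = 7850 × 51.53×10⁻⁶ m² × 2.0735 m = 0.83873 kg
f_n = ½√(k/m) = 0.5·√(31963/0.83873) = 0.5·√(38108) = 97.607 Hz

97.6 Hz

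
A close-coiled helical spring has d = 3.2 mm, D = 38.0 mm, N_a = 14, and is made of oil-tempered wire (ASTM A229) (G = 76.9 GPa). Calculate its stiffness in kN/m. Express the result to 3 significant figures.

k = Gd⁴/(8D³N_a) = (76.9×10³ × 3.2⁴) / (8 × 38.0³ × 14)
  = 8.06355e+06 / 6.14566e+06 = 1.3121 N/mm

1.31 kN/m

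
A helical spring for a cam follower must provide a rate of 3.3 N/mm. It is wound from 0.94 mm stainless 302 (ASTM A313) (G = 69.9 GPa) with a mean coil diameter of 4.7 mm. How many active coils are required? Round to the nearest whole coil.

N_a = Gd⁴/(8D³k) = (69.9×10³ × 0.94⁴)/(8 × 4.7³ × 3.3)
    = 54574.4 / 2740.93 = 19.91 → 20 coils

20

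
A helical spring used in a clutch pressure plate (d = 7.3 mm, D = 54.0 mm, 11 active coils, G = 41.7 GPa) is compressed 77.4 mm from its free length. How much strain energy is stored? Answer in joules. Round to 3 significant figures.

k = Gd⁴/(8D³N_a) = (41.7×10³)(7.3⁴)/(8·54.0³·11) = 8.546 N/mm
U = ½kδ² = 0.5 × 8.546 × 77.4² = 25599 N·mm = 25.599 J

25.6 J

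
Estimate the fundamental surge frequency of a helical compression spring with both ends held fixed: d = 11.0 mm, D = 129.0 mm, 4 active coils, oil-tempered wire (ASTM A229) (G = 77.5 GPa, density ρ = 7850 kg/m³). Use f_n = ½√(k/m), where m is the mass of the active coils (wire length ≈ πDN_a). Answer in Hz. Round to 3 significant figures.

k = Gd⁴/(8D³N_a) = (77.5×10³)(11.0⁴)/(8·129.0³·4) = 16.518 N/mm = 16518 N/m
Wire length L = πDN_a = π·129.0·4 = 1621.1 mm
m = ρ·(πd²/4)·L = 7850 × 95.033×10⁻⁶ m² × 1.6211 m = 1.2093 kg
f_n = ½√(k/m) = 0.5·√(16518/1.2093) = 0.5·√(13659) = 58.435 Hz

58.4 Hz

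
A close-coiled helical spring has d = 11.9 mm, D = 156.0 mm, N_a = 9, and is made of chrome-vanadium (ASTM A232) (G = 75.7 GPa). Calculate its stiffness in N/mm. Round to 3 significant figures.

k = Gd⁴/(8D³N_a) = (75.7×10³ × 11.9⁴) / (8 × 156.0³ × 9)
  = 1.51804e+09 / 2.73342e+08 = 5.5536 N/mm

5.55 N/mm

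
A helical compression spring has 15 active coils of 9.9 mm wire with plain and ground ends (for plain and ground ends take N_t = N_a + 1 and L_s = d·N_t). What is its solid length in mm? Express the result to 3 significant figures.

158 mm

plain and ground ends: N_t = N_a + 1 = 15 + 1 = 16
L_s = d·N_t = 9.9 × 16 = 158.4 mm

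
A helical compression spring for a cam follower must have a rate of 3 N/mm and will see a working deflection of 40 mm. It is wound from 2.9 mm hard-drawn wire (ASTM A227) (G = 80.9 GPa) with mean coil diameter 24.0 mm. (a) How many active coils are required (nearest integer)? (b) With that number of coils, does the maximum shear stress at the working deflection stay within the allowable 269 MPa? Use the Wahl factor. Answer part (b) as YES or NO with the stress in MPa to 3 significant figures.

N_a = Gd⁴/(8D³k) = (80.9×10³)(2.9⁴)/(8·24.0³·3) = 17.25 → N_a = 17
Actual rate k = Gd⁴/(8D³·17) = 3.0435 N/mm
Working load F = kδ = 3.0435·40 = 121.74 N
C = 24.0/2.9 = 8.2759; K_W = (4C−1)/(4C−4)+0.615/C = 1.1774
τ_max = K_W·8FD/(πd³) = 1.1774·305.06 = 359.18 MPa
τ_max > 269 MPa → exceeds allowable

(a) 17 coils; (b) NO, τ_max = 359 MPa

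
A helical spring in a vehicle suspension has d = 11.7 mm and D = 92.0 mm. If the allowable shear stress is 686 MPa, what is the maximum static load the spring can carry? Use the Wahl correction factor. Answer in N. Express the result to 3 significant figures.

C = D/d = 92.0/11.7 = 7.8632
K_W = (4C−1)/(4C−4) + 0.615/C = 30.453/27.453 + 0.0782 = 1.1875
τ_max = K·8FD/(πd³) → F_max = τ_allow·πd³/(8DK)
F_max = 686·π·11.7³/(8·92.0·1.1875) = 3.4517e+06/873.99 = 3949.3 N

3950 N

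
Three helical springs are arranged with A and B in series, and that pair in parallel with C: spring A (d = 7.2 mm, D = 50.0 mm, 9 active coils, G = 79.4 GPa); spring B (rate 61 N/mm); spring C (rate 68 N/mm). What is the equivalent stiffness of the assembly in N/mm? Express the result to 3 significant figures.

85.1 N/mm

k_A = Gd⁴/(8D³N_a) = (79.4×10³)(7.2⁴)/(8·50.0³·9) = 23.709 N/mm
Springs A,B series: k_AB = 1/(1/23.709+1/61) = 17.073 N/mm; parallel with C: k_eq = 17.073+68 = 85.073 N/mm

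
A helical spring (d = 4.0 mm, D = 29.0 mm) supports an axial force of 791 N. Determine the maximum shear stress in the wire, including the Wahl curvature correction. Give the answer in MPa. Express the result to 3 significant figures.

1100 MPa

Spring index C = D/d = 29.0/4.0 = 7.2500
K_W = (4C−1)/(4C−4) + 0.615/C = 28.000/25.000 + 0.0848 = 1.2048
τ₀ = 8FD/(πd³) = 8·791·29.0/(π·4.0³) = 183512/201.06 = 912.71 MPa
τ_max = K·τ₀ = 1.2048 × 912.71 = 1099.7 MPa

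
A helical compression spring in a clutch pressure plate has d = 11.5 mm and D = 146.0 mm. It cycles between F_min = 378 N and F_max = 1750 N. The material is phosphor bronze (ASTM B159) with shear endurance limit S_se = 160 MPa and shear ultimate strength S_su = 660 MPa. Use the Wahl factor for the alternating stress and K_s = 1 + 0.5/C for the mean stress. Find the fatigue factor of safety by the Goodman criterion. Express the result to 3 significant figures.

0.635

C = D/d = 146.0/11.5 = 12.6957; K_W = (4C−1)/(4C−4)+0.615/C = 1.1126; K_s = 1+0.5/C = 1.0394
F_a = (F_max−F_min)/2 = 686 N; F_m = (F_max+F_min)/2 = 1064 N
τ_a = K_W·8F_aD/(πd³) = 1.1126 × 167.7 = 186.57 MPa
τ_m = K_s·8F_mD/(πd³) = 1.0394 × 260.1 = 270.34 MPa
Goodman: 1/n_f = τ_a/S_se + τ_m/S_su = 186.57/160 + 270.34/660 = 1.16609 + 0.40961 = 1.5757
n_f = 1/1.5757 = 0.6346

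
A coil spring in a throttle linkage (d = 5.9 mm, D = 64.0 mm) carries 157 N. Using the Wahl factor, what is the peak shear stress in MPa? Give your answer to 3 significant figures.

Spring index C = D/d = 64.0/5.9 = 10.8475
K_W = (4C−1)/(4C−4) + 0.615/C = 42.390/39.390 + 0.0567 = 1.1329
τ₀ = 8FD/(πd³) = 8·157·64.0/(π·5.9³) = 80384/645.22 = 124.58 MPa
τ_max = K·τ₀ = 1.1329 × 124.58 = 141.14 MPa

141 MPa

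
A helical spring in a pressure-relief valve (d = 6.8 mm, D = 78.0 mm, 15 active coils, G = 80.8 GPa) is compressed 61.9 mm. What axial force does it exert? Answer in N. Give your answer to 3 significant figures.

k = Gd⁴/(8D³N_a) = (80.8×10³)(6.8⁴)/(8·78.0³·15) = 3.0338 N/mm
F = k·δ = 3.0338 × 61.9 = 187.79 N

188 N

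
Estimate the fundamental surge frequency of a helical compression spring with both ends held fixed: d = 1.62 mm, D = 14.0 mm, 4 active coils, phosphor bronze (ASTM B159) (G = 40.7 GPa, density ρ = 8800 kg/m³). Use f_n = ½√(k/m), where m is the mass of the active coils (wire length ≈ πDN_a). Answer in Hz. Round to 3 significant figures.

500 Hz

k = Gd⁴/(8D³N_a) = (40.7×10³)(1.62⁴)/(8·14.0³·4) = 3.1924 N/mm = 3192.4 N/m
Wire length L = πDN_a = π·14.0·4 = 175.93 mm
m = ρ·(πd²/4)·L = 8800 × 2.0612×10⁻⁶ m² × 0.17593 m = 0.0031911 kg
f_n = ½√(k/m) = 0.5·√(3192.4/0.0031911) = 0.5·√(1.0004e+06) = 500.1 Hz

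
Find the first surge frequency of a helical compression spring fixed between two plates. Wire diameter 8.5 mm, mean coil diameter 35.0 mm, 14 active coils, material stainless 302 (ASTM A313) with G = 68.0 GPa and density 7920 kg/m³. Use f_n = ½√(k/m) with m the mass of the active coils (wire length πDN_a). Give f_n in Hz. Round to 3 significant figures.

163 Hz

k = Gd⁴/(8D³N_a) = (68.0×10³)(8.5⁴)/(8·35.0³·14) = 73.92 N/mm = 73920 N/m
Wire length L = πDN_a = π·35.0·14 = 1539.4 mm
m = ρ·(πd²/4)·L = 7920 × 56.745×10⁻⁶ m² × 1.5394 m = 0.69183 kg
f_n = ½√(k/m) = 0.5·√(73920/0.69183) = 0.5·√(1.0685e+05) = 163.44 Hz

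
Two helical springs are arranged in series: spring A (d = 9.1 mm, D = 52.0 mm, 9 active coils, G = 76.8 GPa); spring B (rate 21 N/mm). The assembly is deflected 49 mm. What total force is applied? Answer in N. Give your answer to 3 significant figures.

733 N

k_A = Gd⁴/(8D³N_a) = (76.8×10³)(9.1⁴)/(8·52.0³·9) = 52.022 N/mm
Series: 1/k_eq = 1/52.022 + 1/21 = 0.066842; k_eq = 14.961 N/mm
F = k_eq·δ = 14.961·49 = 733.07 N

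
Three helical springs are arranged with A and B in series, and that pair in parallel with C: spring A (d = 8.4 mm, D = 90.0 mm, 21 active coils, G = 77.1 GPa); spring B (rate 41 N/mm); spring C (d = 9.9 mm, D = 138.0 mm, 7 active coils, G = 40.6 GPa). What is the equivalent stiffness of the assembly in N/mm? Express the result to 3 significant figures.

5.56 N/mm

k_A = Gd⁴/(8D³N_a) = (77.1×10³)(8.4⁴)/(8·90.0³·21) = 3.1343 N/mm
k_C = Gd⁴/(8D³N_a) = (40.6×10³)(9.9⁴)/(8·138.0³·7) = 2.65 N/mm
Springs A,B series: k_AB = 1/(1/3.1343+1/41) = 2.9117 N/mm; parallel with C: k_eq = 2.9117+2.65 = 5.5616 N/mm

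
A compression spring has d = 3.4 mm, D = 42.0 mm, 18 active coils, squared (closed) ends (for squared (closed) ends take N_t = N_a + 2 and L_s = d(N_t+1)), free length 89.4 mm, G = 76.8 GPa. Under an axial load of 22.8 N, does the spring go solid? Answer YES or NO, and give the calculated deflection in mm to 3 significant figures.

k = Gd⁴/(8D³N_a) = (76.8×10³)(3.4⁴)/(8·42.0³·18) = 0.96198 N/mm
N_t = 20; L_s = 3.4·21 = 71.4 mm; δ_solid = L₀ − L_s = 89.4 − 71.4 = 18 mm
δ = F/k = 22.8/0.96198 = 23.701 mm
δ ≥ δ_solid → spring goes solid

YES, δ = 23.7 mm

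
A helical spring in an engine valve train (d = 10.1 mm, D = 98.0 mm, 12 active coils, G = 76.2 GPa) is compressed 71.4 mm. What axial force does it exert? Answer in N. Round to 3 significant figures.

k = Gd⁴/(8D³N_a) = (76.2×10³)(10.1⁴)/(8·98.0³·12) = 8.7759 N/mm
F = k·δ = 8.7759 × 71.4 = 626.6 N

627 N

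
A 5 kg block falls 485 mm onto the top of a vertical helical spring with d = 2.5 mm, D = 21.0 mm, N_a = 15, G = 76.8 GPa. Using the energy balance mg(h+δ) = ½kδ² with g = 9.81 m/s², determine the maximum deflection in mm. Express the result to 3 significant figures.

k = Gd⁴/(8D³N_a) = (76.8×10³)(2.5⁴)/(8·21.0³·15) = 2.6995 N/mm
W = mg = 5 × 9.81 = 49.05 N
½kδ² − Wδ − Wh = 0 → δ = (W + √(W² + 2kWh))/k
δ = (49.05 + √(2405.9 + 128438))/2.6995 = (49.05 + 361.72)/2.6995 = 152.17 mm

152 mm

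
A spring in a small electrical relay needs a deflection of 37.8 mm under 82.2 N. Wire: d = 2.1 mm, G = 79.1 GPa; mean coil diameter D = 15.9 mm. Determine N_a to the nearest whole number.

22

Required rate k = F/δ = 82.2/37.8 = 2.1746 N/mm
N_a = Gd⁴/(8D³k) = (79.1×10³ × 2.1⁴)/(8 × 15.9³ × 2.1746)
    = 1.53834e+06 / 69929.7 = 22 → 22 coils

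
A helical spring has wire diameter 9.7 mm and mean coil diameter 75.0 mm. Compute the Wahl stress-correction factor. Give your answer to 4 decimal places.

1.1909

C = D/d = 75.0/9.7 = 7.7320
K_W = (4C−1)/(4C−4) + 0.615/C = 29.928/26.928 + 0.0795 = 1.1909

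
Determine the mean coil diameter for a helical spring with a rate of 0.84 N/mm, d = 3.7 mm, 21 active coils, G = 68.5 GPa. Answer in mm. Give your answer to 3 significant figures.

D = (Gd⁴/(8N_a·k))^(1/3) = (68.5×10³·3.7⁴/(8·21·0.84))^(1/3)
  = (90972.2)^(1/3) = 44.9748 mm

45.0 mm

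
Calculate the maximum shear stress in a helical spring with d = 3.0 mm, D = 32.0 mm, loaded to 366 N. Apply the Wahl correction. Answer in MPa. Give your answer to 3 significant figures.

1250 MPa

Spring index C = D/d = 32.0/3.0 = 10.6667
K_W = (4C−1)/(4C−4) + 0.615/C = 41.667/38.667 + 0.0577 = 1.1352
τ₀ = 8FD/(πd³) = 8·366·32.0/(π·3.0³) = 93696/84.823 = 1104.6 MPa
τ_max = K·τ₀ = 1.1352 × 1104.6 = 1254 MPa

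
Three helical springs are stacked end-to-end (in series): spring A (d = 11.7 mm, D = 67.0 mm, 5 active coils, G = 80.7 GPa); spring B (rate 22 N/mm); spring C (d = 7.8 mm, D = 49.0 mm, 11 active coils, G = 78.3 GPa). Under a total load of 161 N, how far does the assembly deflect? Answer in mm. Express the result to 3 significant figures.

14.4 mm

k_A = Gd⁴/(8D³N_a) = (80.7×10³)(11.7⁴)/(8·67.0³·5) = 125.7 N/mm
k_C = Gd⁴/(8D³N_a) = (78.3×10³)(7.8⁴)/(8·49.0³·11) = 27.994 N/mm
Series: 1/k_eq = 1/125.7 + 1/22 + 1/27.994 = 0.089132; k_eq = 11.219 N/mm
δ = F/k_eq = 161/11.219 = 14.35 mm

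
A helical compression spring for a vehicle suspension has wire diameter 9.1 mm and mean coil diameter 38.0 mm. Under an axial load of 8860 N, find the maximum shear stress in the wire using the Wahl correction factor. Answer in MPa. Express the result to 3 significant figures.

1570 MPa

Spring index C = D/d = 38.0/9.1 = 4.1758
K_W = (4C−1)/(4C−4) + 0.615/C = 15.703/12.703 + 0.1473 = 1.3834
τ₀ = 8FD/(πd³) = 8·8860·38.0/(π·9.1³) = 2.69344e+06/2367.4 = 1137.7 MPa
τ_max = K·τ₀ = 1.3834 × 1137.7 = 1574 MPa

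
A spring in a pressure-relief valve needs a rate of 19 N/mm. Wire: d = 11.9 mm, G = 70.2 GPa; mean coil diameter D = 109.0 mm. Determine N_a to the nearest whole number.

N_a = Gd⁴/(8D³k) = (70.2×10³ × 11.9⁴)/(8 × 109.0³ × 19)
    = 1.40775e+09 / 1.96844e+08 = 7.152 → 7 coils

7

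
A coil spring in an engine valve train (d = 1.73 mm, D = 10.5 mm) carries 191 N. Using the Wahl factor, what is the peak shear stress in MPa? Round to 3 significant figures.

Spring index C = D/d = 10.5/1.73 = 6.0694
K_W = (4C−1)/(4C−4) + 0.615/C = 23.277/20.277 + 0.1013 = 1.2493
τ₀ = 8FD/(πd³) = 8·191·10.5/(π·1.73³) = 16044/16.266 = 986.34 MPa
τ_max = K·τ₀ = 1.2493 × 986.34 = 1232.2 MPa

1230 MPa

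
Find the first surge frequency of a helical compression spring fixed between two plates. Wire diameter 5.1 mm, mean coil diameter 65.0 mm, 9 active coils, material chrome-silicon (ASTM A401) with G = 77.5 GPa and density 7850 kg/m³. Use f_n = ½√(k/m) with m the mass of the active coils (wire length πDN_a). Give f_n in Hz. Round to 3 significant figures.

47.4 Hz

k = Gd⁴/(8D³N_a) = (77.5×10³)(5.1⁴)/(8·65.0³·9) = 2.6516 N/mm = 2651.6 N/m
Wire length L = πDN_a = π·65.0·9 = 1837.8 mm
m = ρ·(πd²/4)·L = 7850 × 20.428×10⁻⁶ m² × 1.8378 m = 0.29472 kg
f_n = ½√(k/m) = 0.5·√(2651.6/0.29472) = 0.5·√(8997.1) = 47.427 Hz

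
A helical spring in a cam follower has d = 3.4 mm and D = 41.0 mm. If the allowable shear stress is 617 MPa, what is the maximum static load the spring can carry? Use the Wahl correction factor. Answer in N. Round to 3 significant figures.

C = D/d = 41.0/3.4 = 12.0588
K_W = (4C−1)/(4C−4) + 0.615/C = 47.235/44.235 + 0.0510 = 1.1188
τ_max = K·8FD/(πd³) → F_max = τ_allow·πd³/(8DK)
F_max = 617·π·3.4³/(8·41.0·1.1188) = 76185/366.97 = 207.61 N

208 N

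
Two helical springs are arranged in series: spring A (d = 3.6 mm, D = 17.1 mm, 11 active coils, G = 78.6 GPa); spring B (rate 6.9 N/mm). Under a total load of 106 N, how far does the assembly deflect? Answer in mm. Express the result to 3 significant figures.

18.9 mm

k_A = Gd⁴/(8D³N_a) = (78.6×10³)(3.6⁴)/(8·17.1³·11) = 30.003 N/mm
Series: 1/k_eq = 1/30.003 + 1/6.9 = 0.17826; k_eq = 5.6099 N/mm
δ = F/k_eq = 106/5.6099 = 18.895 mm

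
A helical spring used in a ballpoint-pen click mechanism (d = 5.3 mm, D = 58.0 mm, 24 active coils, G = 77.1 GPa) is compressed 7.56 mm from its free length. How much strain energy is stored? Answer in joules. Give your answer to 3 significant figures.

k = Gd⁴/(8D³N_a) = (77.1×10³)(5.3⁴)/(8·58.0³·24) = 1.6239 N/mm
U = ½kδ² = 0.5 × 1.6239 × 7.56² = 46.407 N·mm = 0.046407 J

0.0464 J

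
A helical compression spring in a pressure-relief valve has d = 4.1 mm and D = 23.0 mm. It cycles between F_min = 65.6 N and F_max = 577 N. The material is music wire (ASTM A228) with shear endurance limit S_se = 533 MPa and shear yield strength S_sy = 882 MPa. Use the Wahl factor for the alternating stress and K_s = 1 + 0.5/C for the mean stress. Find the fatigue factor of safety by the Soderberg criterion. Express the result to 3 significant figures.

1.17

C = D/d = 23.0/4.1 = 5.6098; K_W = (4C−1)/(4C−4)+0.615/C = 1.2723; K_s = 1+0.5/C = 1.0891
F_a = (F_max−F_min)/2 = 255.7 N; F_m = (F_max+F_min)/2 = 321.3 N
τ_a = K_W·8F_aD/(πd³) = 1.2723 × 217.29 = 276.47 MPa
τ_m = K_s·8F_mD/(πd³) = 1.0891 × 273.04 = 297.38 MPa
Soderberg: 1/n_f = τ_a/S_se + τ_m/S_sy = 276.47/533 + 297.38/882 = 0.51870 + 0.33716 = 0.85587
n_f = 1/0.85587 = 1.168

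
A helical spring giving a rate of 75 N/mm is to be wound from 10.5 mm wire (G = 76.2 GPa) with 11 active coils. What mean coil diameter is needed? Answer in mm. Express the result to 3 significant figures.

52.0 mm

D = (Gd⁴/(8N_a·k))^(1/3) = (76.2×10³·10.5⁴/(8·11·75))^(1/3)
  = (140336)^(1/3) = 51.9664 mm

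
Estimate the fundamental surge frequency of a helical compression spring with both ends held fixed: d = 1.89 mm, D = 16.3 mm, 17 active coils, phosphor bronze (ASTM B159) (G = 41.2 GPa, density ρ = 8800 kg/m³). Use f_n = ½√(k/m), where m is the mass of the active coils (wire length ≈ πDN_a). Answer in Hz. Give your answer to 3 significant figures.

k = Gd⁴/(8D³N_a) = (41.2×10³)(1.89⁴)/(8·16.3³·17) = 0.89257 N/mm = 892.57 N/m
Wire length L = πDN_a = π·16.3·17 = 870.54 mm
m = ρ·(πd²/4)·L = 8800 × 2.8055×10⁻⁶ m² × 0.87054 m = 0.021492 kg
f_n = ½√(k/m) = 0.5·√(892.57/0.021492) = 0.5·√(41530) = 101.89 Hz

102 Hz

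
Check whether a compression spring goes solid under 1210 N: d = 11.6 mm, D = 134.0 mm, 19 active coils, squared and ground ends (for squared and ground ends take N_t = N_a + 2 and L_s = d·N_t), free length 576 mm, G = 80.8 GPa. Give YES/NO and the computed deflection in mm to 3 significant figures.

NO, δ = 302 mm

k = Gd⁴/(8D³N_a) = (80.8×10³)(11.6⁴)/(8·134.0³·19) = 4.0002 N/mm
N_t = 21; L_s = 11.6·21 = 243.6 mm; δ_solid = L₀ − L_s = 576 − 243.6 = 332.4 mm
δ = F/k = 1210/4.0002 = 302.48 mm
δ < δ_solid → spring does not go solid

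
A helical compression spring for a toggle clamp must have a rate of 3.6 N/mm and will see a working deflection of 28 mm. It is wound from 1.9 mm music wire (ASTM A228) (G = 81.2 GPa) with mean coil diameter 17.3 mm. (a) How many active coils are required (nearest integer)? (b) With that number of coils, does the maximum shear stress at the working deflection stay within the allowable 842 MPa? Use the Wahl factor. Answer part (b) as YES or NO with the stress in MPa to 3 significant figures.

N_a = Gd⁴/(8D³k) = (81.2×10³)(1.9⁴)/(8·17.3³·3.6) = 7.096 → N_a = 7
Actual rate k = Gd⁴/(8D³·7) = 3.6496 N/mm
Working load F = kδ = 3.6496·28 = 102.19 N
C = 17.3/1.9 = 9.1053; K_W = (4C−1)/(4C−4)+0.615/C = 1.1601
τ_max = K_W·8FD/(πd³) = 1.1601·656.34 = 761.4 MPa
τ_max ≤ 842 MPa → acceptable

(a) 7 coils; (b) YES, τ_max = 761 MPa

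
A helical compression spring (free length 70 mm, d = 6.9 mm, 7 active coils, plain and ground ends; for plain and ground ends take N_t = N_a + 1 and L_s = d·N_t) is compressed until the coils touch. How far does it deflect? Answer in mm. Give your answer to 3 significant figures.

14.8 mm

N_t = 8; L_s = 6.9·8 = 55.2 mm
δ_solid = L₀ − L_s = 70 − 55.2 = 14.8 mm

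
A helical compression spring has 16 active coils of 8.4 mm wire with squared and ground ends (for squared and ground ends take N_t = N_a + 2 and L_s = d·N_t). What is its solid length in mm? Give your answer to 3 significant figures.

151 mm

squared and ground ends: N_t = N_a + 2 = 16 + 2 = 18
L_s = d·N_t = 8.4 × 18 = 151.2 mm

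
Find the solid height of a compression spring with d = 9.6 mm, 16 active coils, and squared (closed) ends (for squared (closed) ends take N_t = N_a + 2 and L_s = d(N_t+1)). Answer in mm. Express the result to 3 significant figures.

squared (closed) ends: N_t = N_a + 2 = 16 + 2 = 18
L_s = d·(N_t+1) = 9.6 × 19 = 182.4 mm

182 mm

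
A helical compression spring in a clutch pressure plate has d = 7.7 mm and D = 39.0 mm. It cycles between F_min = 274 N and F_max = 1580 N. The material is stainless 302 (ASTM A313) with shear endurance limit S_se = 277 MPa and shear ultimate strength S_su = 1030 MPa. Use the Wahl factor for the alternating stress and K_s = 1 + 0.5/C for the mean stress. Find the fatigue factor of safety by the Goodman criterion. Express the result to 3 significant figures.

C = D/d = 39.0/7.7 = 5.0649; K_W = (4C−1)/(4C−4)+0.615/C = 1.3059; K_s = 1+0.5/C = 1.0987
F_a = (F_max−F_min)/2 = 653 N; F_m = (F_max+F_min)/2 = 927 N
τ_a = K_W·8F_aD/(πd³) = 1.3059 × 142.05 = 185.51 MPa
τ_m = K_s·8F_mD/(πd³) = 1.0987 × 201.66 = 221.56 MPa
Goodman: 1/n_f = τ_a/S_se + τ_m/S_su = 185.51/277 + 221.56/1030 = 0.66971 + 0.21511 = 0.88482
n_f = 1/0.88482 = 1.13

1.13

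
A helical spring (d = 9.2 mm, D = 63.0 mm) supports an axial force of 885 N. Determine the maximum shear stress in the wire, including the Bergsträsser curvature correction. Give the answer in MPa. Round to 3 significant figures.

Spring index C = D/d = 63.0/9.2 = 6.8478
K_B = (4C+2)/(4C−3) = 29.391/24.391 = 1.2050
τ₀ = 8FD/(πd³) = 8·885·63.0/(π·9.2³) = 446040/2446.3 = 182.33 MPa
τ_max = K·τ₀ = 1.2050 × 182.33 = 219.71 MPa

220 MPa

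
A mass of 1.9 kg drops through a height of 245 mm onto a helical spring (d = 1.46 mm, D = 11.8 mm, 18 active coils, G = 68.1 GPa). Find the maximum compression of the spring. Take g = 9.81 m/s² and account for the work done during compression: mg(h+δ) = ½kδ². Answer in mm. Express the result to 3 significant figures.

k = Gd⁴/(8D³N_a) = (68.1×10³)(1.46⁴)/(8·11.8³·18) = 1.3078 N/mm
W = mg = 1.9 × 9.81 = 18.639 N
½kδ² − Wδ − Wh = 0 → δ = (W + √(W² + 2kWh))/k
δ = (18.639 + √(347.41 + 11944.5))/1.3078 = (18.639 + 110.87)/1.3078 = 99.025 mm

99.0 mm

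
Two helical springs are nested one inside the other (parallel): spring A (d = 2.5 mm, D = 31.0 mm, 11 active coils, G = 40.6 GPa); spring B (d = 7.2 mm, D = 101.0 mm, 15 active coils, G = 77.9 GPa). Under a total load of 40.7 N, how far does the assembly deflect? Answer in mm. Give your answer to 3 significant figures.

k_A = Gd⁴/(8D³N_a) = (40.6×10³)(2.5⁴)/(8·31.0³·11) = 0.60495 N/mm
k_B = Gd⁴/(8D³N_a) = (77.9×10³)(7.2⁴)/(8·101.0³·15) = 1.6933 N/mm
Parallel: k_eq = 0.60495 + 1.6933 = 2.2982 N/mm
δ = F/k_eq = 40.7/2.2982 = 17.709 mm

17.7 mm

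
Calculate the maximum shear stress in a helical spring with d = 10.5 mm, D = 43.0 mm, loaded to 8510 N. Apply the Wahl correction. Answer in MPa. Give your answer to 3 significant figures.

1120 MPa

Spring index C = D/d = 43.0/10.5 = 4.0952
K_W = (4C−1)/(4C−4) + 0.615/C = 15.381/12.381 + 0.1502 = 1.3925
τ₀ = 8FD/(πd³) = 8·8510·43.0/(π·10.5³) = 2.92744e+06/3636.8 = 804.95 MPa
τ_max = K·τ₀ = 1.3925 × 804.95 = 1120.9 MPa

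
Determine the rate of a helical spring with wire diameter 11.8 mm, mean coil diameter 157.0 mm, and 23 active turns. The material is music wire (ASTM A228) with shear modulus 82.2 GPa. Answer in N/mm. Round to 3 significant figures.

k = Gd⁴/(8D³N_a) = (82.2×10³ × 11.8⁴) / (8 × 157.0³ × 23)
  = 1.59368e+09 / 7.1206e+08 = 2.2381 N/mm

2.24 N/mm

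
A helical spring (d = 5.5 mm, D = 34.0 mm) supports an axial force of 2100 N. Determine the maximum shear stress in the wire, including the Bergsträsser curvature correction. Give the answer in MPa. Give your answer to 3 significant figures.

1340 MPa

Spring index C = D/d = 34.0/5.5 = 6.1818
K_B = (4C+2)/(4C−3) = 26.727/21.727 = 1.2301
τ₀ = 8FD/(πd³) = 8·2100·34.0/(π·5.5³) = 571200/522.68 = 1092.8 MPa
τ_max = K·τ₀ = 1.2301 × 1092.8 = 1344.3 MPa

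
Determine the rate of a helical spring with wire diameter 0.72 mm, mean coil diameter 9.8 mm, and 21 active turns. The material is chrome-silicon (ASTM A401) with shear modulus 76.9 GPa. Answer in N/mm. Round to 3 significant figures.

k = Gd⁴/(8D³N_a) = (76.9×10³ × 0.72⁴) / (8 × 9.8³ × 21)
  = 20666 / 158120 = 0.1307 N/mm

0.131 N/mm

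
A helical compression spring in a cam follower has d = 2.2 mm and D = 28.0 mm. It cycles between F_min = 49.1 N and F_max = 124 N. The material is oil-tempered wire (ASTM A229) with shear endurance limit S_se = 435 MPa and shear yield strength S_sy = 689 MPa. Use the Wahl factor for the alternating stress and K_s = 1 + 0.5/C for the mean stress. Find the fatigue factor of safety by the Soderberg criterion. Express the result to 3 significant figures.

C = D/d = 28.0/2.2 = 12.7273; K_W = (4C−1)/(4C−4)+0.615/C = 1.1123; K_s = 1+0.5/C = 1.0393
F_a = (F_max−F_min)/2 = 37.45 N; F_m = (F_max+F_min)/2 = 86.55 N
τ_a = K_W·8F_aD/(πd³) = 1.1123 × 250.77 = 278.93 MPa
τ_m = K_s·8F_mD/(πd³) = 1.0393 × 579.56 = 602.33 MPa
Soderberg: 1/n_f = τ_a/S_se + τ_m/S_sy = 278.93/435 + 602.33/689 = 0.64122 + 0.87420 = 1.5154
n_f = 1/1.5154 = 0.6599

0.660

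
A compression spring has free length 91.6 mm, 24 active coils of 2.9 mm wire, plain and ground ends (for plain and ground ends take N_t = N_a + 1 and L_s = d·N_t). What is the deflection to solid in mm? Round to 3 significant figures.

N_t = 25; L_s = 2.9·25 = 72.5 mm
δ_solid = L₀ − L_s = 91.6 − 72.5 = 19.1 mm

19.1 mm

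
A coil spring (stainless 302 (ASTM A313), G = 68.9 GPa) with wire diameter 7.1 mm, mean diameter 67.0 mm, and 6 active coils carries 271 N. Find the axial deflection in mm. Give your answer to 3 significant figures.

22.3 mm

k = Gd⁴/(8D³N_a) = (68.9×10³)(7.1⁴)/(8·67.0³·6) = 12.128 N/mm
δ = F/k = 271 / 12.128 = 22.345 mm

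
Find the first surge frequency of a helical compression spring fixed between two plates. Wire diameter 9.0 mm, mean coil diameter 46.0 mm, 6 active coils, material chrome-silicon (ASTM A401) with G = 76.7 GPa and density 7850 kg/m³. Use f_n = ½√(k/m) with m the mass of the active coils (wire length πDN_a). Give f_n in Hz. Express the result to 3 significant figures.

k = Gd⁴/(8D³N_a) = (76.7×10³)(9.0⁴)/(8·46.0³·6) = 107.71 N/mm = 1.0771e+05 N/m
Wire length L = πDN_a = π·46.0·6 = 867.08 mm
m = ρ·(πd²/4)·L = 7850 × 63.617×10⁻⁶ m² × 0.86708 m = 0.43302 kg
f_n = ½√(k/m) = 0.5·√(1.0771e+05/0.43302) = 0.5·√(2.4874e+05) = 249.37 Hz

249 Hz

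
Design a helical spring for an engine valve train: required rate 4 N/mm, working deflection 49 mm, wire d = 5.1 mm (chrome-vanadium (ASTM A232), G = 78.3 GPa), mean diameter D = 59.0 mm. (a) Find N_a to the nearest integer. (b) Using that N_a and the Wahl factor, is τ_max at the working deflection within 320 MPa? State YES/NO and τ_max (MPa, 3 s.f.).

N_a = Gd⁴/(8D³k) = (78.3×10³)(5.1⁴)/(8·59.0³·4) = 8.06 → N_a = 8
Actual rate k = Gd⁴/(8D³·8) = 4.03 N/mm
Working load F = kδ = 4.03·49 = 197.47 N
C = 59.0/5.1 = 11.5686; K_W = (4C−1)/(4C−4)+0.615/C = 1.1241
τ_max = K_W·8FD/(πd³) = 1.1241·223.66 = 251.42 MPa
τ_max ≤ 320 MPa → acceptable

(a) 8 coils; (b) YES, τ_max = 251 MPa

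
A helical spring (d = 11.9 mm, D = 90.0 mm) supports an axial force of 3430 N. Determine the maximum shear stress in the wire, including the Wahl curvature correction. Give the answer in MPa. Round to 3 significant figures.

558 MPa

Spring index C = D/d = 90.0/11.9 = 7.5630
K_W = (4C−1)/(4C−4) + 0.615/C = 29.252/26.252 + 0.0813 = 1.1956
τ₀ = 8FD/(πd³) = 8·3430·90.0/(π·11.9³) = 2.4696e+06/5294.1 = 466.48 MPa
τ_max = K·τ₀ = 1.1956 × 466.48 = 557.72 MPa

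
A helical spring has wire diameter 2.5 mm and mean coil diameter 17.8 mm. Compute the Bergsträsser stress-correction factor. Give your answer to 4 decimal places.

C = D/d = 17.8/2.5 = 7.1200
K_B = (4C+2)/(4C−3) = 30.480/25.480 = 1.1962

1.1962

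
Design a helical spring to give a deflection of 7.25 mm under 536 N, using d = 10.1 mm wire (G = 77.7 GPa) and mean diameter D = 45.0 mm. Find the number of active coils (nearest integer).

15

Required rate k = F/δ = 536/7.25 = 73.931 N/mm
N_a = Gd⁴/(8D³k) = (77.7×10³ × 10.1⁴)/(8 × 45.0³ × 73.931)
    = 8.08549e+08 / 5.38957e+07 = 15 → 15 coils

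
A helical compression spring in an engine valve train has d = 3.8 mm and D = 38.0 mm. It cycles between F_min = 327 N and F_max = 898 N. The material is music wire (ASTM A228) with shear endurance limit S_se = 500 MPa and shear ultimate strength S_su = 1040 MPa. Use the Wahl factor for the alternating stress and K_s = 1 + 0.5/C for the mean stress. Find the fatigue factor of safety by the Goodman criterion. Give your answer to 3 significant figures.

0.446

C = D/d = 38.0/3.8 = 10.0000; K_W = (4C−1)/(4C−4)+0.615/C = 1.1448; K_s = 1+0.5/C = 1.0500
F_a = (F_max−F_min)/2 = 285.5 N; F_m = (F_max+F_min)/2 = 612.5 N
τ_a = K_W·8F_aD/(πd³) = 1.1448 × 503.48 = 576.4 MPa
τ_m = K_s·8F_mD/(πd³) = 1.0500 × 1080.1 = 1134.1 MPa
Goodman: 1/n_f = τ_a/S_se + τ_m/S_su = 576.4/500 + 1134.1/1040 = 1.15279 + 1.09052 = 2.2433
n_f = 1/2.2433 = 0.4458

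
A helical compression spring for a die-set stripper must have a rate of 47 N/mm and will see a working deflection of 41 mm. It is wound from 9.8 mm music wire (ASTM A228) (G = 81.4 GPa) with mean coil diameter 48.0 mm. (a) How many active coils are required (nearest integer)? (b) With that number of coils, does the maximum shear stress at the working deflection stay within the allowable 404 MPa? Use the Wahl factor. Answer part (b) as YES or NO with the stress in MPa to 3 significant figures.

(a) 18 coils; (b) YES, τ_max = 331 MPa

N_a = Gd⁴/(8D³k) = (81.4×10³)(9.8⁴)/(8·48.0³·47) = 18.06 → N_a = 18
Actual rate k = Gd⁴/(8D³·18) = 47.146 N/mm
Working load F = kδ = 47.146·41 = 1933 N
C = 48.0/9.8 = 4.8980; K_W = (4C−1)/(4C−4)+0.615/C = 1.3180
τ_max = K_W·8FD/(πd³) = 1.3180·251.03 = 330.85 MPa
τ_max ≤ 404 MPa → acceptable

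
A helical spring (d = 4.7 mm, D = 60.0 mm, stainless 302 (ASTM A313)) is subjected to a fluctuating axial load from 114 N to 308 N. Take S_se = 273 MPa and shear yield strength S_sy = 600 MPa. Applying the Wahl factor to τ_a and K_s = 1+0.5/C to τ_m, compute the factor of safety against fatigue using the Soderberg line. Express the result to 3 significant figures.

C = D/d = 60.0/4.7 = 12.7660; K_W = (4C−1)/(4C−4)+0.615/C = 1.1119; K_s = 1+0.5/C = 1.0392
F_a = (F_max−F_min)/2 = 97 N; F_m = (F_max+F_min)/2 = 211 N
τ_a = K_W·8F_aD/(πd³) = 1.1119 × 142.75 = 158.72 MPa
τ_m = K_s·8F_mD/(πd³) = 1.0392 × 310.51 = 322.68 MPa
Soderberg: 1/n_f = τ_a/S_se + τ_m/S_sy = 158.72/273 + 322.68/600 = 0.58141 + 0.53779 = 1.1192
n_f = 1/1.1192 = 0.8935

0.893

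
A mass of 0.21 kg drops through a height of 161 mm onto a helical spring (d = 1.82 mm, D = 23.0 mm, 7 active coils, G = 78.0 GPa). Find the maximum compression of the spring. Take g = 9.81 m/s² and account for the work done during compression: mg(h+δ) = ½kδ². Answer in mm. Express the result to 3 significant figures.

24.7 mm

k = Gd⁴/(8D³N_a) = (78.0×10³)(1.82⁴)/(8·23.0³·7) = 1.2561 N/mm
W = mg = 0.21 × 9.81 = 2.0601 N
½kδ² − Wδ − Wh = 0 → δ = (W + √(W² + 2kWh))/k
δ = (2.0601 + √(4.244 + 833.207))/1.2561 = (2.0601 + 28.939)/1.2561 = 24.68 mm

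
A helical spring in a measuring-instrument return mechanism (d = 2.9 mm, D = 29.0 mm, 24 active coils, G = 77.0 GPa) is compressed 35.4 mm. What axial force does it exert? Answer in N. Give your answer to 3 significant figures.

41.2 N

k = Gd⁴/(8D³N_a) = (77.0×10³)(2.9⁴)/(8·29.0³·24) = 1.163 N/mm
F = k·δ = 1.163 × 35.4 = 41.171 N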